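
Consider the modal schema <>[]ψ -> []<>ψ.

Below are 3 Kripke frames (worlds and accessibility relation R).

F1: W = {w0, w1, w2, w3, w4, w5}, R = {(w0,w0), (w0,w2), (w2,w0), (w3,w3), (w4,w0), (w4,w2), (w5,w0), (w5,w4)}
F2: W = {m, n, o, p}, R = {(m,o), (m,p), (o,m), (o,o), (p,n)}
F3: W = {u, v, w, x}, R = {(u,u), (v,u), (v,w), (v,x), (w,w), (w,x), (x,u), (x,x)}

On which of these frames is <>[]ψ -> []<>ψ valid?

Frame correspondent (Sahlqvist): forall x forall y forall z (Rxy & Rxz -> exists w (Ryw & Rzw)) — i.e. convergence.
F1: holds.
F2: fails — Rmo and Rmp but o and p have no common successor.
F3: fails — Rvw and Rvu but w and u have no common successor.
Valid on: F1.

F1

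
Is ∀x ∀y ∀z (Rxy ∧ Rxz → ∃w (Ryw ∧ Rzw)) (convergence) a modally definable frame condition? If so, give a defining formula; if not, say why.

Yes: it is convergence, defined by the .2 schema ◇□p → □◇p.
Suppose ◇□p→□◇p is valid. Take Rxy, Rxz and set V(p)={w : Ryw}. Then □p at y so ◇□p at x, so □◇p at x, so ◇p at z, giving w with Rzw and Ryw.

Yes — defined by ◇□p → □◇p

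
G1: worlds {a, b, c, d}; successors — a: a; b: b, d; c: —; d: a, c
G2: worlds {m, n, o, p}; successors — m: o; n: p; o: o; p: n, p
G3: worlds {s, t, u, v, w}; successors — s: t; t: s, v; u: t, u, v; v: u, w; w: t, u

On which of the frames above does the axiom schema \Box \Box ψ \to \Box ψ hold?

G2

This is the axiom for density; its first-order frame correspondent is \forall x \forall y (Rxy \to \exists z (Rxz \wedge Rzy)).
G1: fails — Rdc but no z with Rdz and Rzc.
G2: holds.
G3: fails — Rtv but no z with Rtz and Rzv.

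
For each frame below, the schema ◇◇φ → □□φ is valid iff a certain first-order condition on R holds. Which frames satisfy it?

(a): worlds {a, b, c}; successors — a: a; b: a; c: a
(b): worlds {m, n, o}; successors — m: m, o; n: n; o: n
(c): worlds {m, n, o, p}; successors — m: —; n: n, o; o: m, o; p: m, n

(a)

Frame correspondent (Sahlqvist): ∀x ∀y ∀z ((xR²y ∧ xR²z) → ∃w (y = w ∧ z = w)) — i.e. a generalized confluence (Geach) condition.
(a): condition met.
(b): fails — mR²m, mR²n but m ≠ n.
(c): fails — nR²m, nR²n but m ≠ n.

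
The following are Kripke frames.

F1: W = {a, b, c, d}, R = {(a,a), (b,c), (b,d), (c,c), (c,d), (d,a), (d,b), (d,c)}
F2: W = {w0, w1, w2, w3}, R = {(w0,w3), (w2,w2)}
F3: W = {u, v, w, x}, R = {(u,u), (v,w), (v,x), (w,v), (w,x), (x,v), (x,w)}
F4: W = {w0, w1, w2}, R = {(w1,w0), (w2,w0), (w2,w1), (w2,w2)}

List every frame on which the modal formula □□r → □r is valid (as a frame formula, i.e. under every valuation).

This is the axiom for density; its first-order frame correspondent is ∀x ∀y (Rxy → ∃z (Rxz ∧ Rzy)).
F1: fails — Rdb but no z with Rdz and Rzb.
F2: fails — Rw0w3 but no z with Rw0z and Rzw3.
F3: satisfies the condition.
F4: fails — Rw1w0 but no z with Rw1z and Rzw0.
Valid on: F3.

F3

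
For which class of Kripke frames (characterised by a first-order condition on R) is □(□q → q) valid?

Suppose □(□q→q) is valid. Take Rxy and set V(q)={w : Ryw}. Then at y, □q holds; since □(□q→q) at x, □q→q at y, so q at y, i.e. Ryy.

shift-reflexivity: ∀x ∀y (Rxy → Ryy)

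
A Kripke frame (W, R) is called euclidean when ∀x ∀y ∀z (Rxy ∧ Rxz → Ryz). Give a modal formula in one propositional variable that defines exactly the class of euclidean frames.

A defining formula is ◇p → □◇p (the 5 axiom).
Suppose ◇p→□◇p is valid. Take Rxy, Rxz and set V(p)={y}. Then ◇p at x, so □◇p at x, so ◇p at z, so some w with Rzw has p; w=y, i.e. Rzy. By symmetry of the argument, Ryz.

◇p → □◇p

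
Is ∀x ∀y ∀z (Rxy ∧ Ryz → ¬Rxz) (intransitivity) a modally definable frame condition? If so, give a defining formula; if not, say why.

If a class were modally definable it would be closed under surjective bounded morphisms (Goldblatt–Thomason).
The 7-cycle (worlds w0,w1,w2,w3,w4,w5,w6 with w0→w1→w2→w3→w4→w5→w6→w0) is intransitive. Mapping every world to a single reflexive point • is a surjective bounded morphism; the reflexive point is not intransitive (R••∧R•• but R••).
So the class is not modally definable.

No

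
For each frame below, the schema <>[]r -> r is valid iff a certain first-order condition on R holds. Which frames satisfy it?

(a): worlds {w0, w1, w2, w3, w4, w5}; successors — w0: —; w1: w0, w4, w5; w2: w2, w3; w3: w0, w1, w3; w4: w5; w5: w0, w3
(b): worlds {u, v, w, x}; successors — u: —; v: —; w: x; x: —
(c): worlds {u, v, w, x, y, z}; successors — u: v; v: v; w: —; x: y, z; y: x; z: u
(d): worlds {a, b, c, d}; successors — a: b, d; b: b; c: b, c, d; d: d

none

This is the axiom for symmetry; its first-order frame correspondent is forall x forall y (Rxy -> Ryx).
(a): fails — Rw1w5 but not Rw5w1.
(b): fails — Rwx but not Rxw.
(c): fails — Ruv but not Rvu.
(d): fails — Rcd but not Rdc.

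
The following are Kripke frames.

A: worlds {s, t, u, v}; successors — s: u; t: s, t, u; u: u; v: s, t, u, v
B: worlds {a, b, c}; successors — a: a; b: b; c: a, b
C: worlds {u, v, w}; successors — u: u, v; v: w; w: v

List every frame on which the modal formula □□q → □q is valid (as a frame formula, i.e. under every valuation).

A, B

The schema corresponds to density: ∀x ∀y (Rxy → ∃z (Rxz ∧ Rzy)).
A: holds.
B: holds.
C: fails — Rvw but no z with Rvz and Rzw.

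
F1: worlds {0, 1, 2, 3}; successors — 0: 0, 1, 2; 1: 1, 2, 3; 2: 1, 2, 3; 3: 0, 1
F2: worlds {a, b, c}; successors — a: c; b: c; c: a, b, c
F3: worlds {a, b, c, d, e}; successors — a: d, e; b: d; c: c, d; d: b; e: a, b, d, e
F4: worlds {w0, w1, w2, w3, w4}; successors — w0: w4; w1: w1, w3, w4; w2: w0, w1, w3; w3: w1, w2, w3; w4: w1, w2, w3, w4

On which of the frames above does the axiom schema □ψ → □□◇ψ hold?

This is the axiom for a generalized confluence (Geach) condition; its first-order frame correspondent is ∀x ∀z (xR²z → ∃w (xRw ∧ zRw)).
F1: satisfies the condition.
F2: satisfies the condition.
F3: fails — aR²d but no w with aRw and dRw.
F4: fails — w0R²w2 but no w with w0Rw and w2Rw.

F1, F2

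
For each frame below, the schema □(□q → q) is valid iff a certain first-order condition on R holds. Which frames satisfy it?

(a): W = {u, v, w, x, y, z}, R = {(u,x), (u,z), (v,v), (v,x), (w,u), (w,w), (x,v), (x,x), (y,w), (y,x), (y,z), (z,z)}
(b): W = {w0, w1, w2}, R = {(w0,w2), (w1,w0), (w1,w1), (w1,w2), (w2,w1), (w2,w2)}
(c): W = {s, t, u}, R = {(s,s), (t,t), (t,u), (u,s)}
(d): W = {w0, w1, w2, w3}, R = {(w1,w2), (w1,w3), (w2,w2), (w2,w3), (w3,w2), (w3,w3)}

(d)

Frame correspondent (Sahlqvist): ∀x ∀y (Rxy → Ryy) — i.e. shift-reflexivity.
(a): fails — Rwu but not Ruu.
(b): fails — Rw1w0 but not Rw0w0.
(c): fails — Rtu but not Ruu.
(d): ✓.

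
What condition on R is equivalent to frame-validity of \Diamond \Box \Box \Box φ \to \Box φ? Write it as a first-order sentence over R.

This is a Sahlqvist (Geach-type) schema ◇^1□^3φ → □^1◇^0φ.
First-order correspondent: \forall x \forall y \forall z ((xRy \wedge xRz) \to \exists w (y R^3 w \wedge z = w)).

\forall x \forall y \forall z ((xRy \wedge xRz) \to \exists w (y R^3 w \wedge z = w))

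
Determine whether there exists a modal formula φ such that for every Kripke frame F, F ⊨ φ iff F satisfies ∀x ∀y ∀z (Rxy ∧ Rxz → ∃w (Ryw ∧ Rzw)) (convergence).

Definable; ◇□p → □◇p defines it

The condition is convergence. A defining modal formula is ◇□p → □◇p.
Suppose ◇□p→□◇p is valid. Take Rxy, Rxz and set V(p)={w : Ryw}. Then □p at y so ◇□p at x, so □◇p at x, so ◇p at z, giving w with Rzw and Ryw.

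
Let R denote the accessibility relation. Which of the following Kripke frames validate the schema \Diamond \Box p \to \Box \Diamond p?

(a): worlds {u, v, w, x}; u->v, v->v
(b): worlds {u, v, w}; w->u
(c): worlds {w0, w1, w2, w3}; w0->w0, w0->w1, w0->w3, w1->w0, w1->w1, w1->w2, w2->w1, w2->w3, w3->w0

This is the axiom for convergence; its first-order frame correspondent is \forall x \forall y \forall z (Rxy \wedge Rxz \to \exists w (Ryw \wedge Rzw)).
(a): satisfies the condition.
(b): fails — Rwu and Rwu but u and u have no common successor.
(c): satisfies the condition.
Valid on: (a), (c).

(a), (c)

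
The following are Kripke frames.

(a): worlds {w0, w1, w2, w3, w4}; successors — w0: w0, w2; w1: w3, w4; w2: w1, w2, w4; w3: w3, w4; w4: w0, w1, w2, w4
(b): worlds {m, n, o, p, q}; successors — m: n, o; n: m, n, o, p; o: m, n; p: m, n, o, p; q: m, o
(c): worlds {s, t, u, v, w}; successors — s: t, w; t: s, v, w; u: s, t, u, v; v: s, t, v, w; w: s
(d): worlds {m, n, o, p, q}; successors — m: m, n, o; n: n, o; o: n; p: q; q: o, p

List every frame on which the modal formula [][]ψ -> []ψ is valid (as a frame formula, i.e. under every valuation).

Frame correspondent (Sahlqvist): forall x forall y (Rxy -> exists z (Rxz & Rzy)) — i.e. density.
(a): condition met.
(b): condition met.
(c): fails — Rws but no z with Rwz and Rzs.
(d): fails — Rqp but no z with Rqz and Rzp.

(a), (b)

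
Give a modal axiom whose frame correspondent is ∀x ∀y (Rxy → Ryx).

A defining formula is r → □◇r (the B axiom).

r → □◇r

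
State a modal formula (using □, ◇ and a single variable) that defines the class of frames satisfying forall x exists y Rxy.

□s → ◇s

A defining formula is □s → ◇s (the D axiom).
Suppose □s→◇s is valid. At any x set V(s)=W. Then □s at x, so ◇s at x, so x has a successor.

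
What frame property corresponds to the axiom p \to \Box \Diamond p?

Suppose p→□◇p is valid. Take Rxy and set V(p)={x}. Then p at x, so □◇p at x, so ◇p at y, so some z with Ryz has p; z=x, i.e. Ryx.

symmetry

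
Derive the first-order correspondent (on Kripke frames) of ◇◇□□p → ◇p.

This is a Sahlqvist (Geach-type) schema ◇^2□^2p → □^0◇^1p.
Minimal-valuation argument: fix x; take any y with xR^2y and any z with xR^0z. Set V(p) to the set of worlds R-reachable from y in exactly 2 steps. Then □^2p holds at y, so the antecedent holds at x; validity forces ◇^1p at z, giving a w with zR^1w and yR^2w.
First-order correspondent: ∀x ∀y (xR²y → ∃w (yR²w ∧ xRw)).

∀x ∀y (xR²y → ∃w (yR²w ∧ xRw))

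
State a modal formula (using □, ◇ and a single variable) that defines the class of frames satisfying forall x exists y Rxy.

□s → ◇s

The condition is seriality. The D schema □s → ◇s defines it.
Suppose □s→◇s is valid. At any x set V(s)=W. Then □s at x, so ◇s at x, so x has a successor.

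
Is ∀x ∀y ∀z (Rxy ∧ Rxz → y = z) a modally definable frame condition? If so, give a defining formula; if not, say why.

This is a Sahlqvist condition; the CD axiom ◇p → □p defines it.

Yes — defined by ◇p → □p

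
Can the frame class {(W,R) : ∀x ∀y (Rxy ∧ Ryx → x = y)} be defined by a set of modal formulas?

Modal frame validity is preserved under surjective bounded morphisms.
The 8-cycle (worlds s,t,u,v,w,x,y,z with s→t→u→v→w→x→y→z→s) is antisymmetric. Sending even-indexed worlds to • and odd-indexed worlds to ∘ is a surjective bounded morphism onto the two-world frame with •↔∘, which is not antisymmetric.
So no modal formula (or set of formulas) defines exactly the antisymmetric frames.

No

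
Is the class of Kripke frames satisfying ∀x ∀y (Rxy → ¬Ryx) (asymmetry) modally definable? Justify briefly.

No

Any modally definable frame class is closed under surjective bounded morphisms.
The 4-cycle (worlds 0,1,2,3 with 0→1→2→3→0) is asymmetric. Mapping every world to a single reflexive point • is a surjective bounded morphism, and the reflexive point is not asymmetric (R•• but asymmetry requires ¬R••).
So the class is not modally definable.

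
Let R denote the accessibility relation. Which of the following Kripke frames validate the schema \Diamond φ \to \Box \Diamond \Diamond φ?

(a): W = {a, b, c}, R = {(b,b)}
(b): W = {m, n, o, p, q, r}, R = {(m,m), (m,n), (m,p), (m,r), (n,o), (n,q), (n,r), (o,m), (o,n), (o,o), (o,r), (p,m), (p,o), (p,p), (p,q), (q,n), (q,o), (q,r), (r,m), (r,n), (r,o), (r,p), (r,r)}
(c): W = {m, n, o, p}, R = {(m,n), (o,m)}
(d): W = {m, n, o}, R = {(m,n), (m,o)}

This is the axiom for a generalized confluence (Geach) condition; its first-order frame correspondent is \forall x \forall y \forall z ((xRy \wedge xRz) \to \exists w (y = w \wedge z R^2 w)).
(a): condition met.
(b): condition met.
(c): fails — mRn, mRn but no w with n=w and nR²w.
(d): fails — mRn, mRn but no w with n=w and nR²w.
Valid on: (a), (b).

(a), (b)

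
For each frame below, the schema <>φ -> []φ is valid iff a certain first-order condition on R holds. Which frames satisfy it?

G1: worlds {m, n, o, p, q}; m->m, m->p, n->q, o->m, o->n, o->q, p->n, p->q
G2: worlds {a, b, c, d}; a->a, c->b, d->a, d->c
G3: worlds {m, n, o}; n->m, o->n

G3

Frame correspondent (Sahlqvist): forall x forall y forall z (Rxy & Rxz -> y = z) — i.e. partial functionality.
G1: fails — m sees both m and p.
G2: fails — d sees both a and c.
G3: condition met.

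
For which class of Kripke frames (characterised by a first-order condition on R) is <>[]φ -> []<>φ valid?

Suppose ◇□φ→□◇φ is valid. Take Rxy, Rxz and set V(φ)={w : Ryw}. Then □φ at y so ◇□φ at x, so □◇φ at x, so ◇φ at z, giving w with Rzw and Ryw.

Convergence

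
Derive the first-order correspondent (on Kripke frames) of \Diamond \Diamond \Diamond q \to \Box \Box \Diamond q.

\forall x \forall y \forall z ((x R^3 y \wedge x R^2 z) \to \exists w (y = w \wedge zRw))

This is a Sahlqvist (Geach-type) schema ◇^3□^0q → □^2◇^1q.
Minimal-valuation argument: fix x; take any y with xR^3y and any z with xR^2z. Set V(q) to the set of worlds R-reachable from y in exactly 0 steps. Then □^0q holds at y, so the antecedent holds at x; validity forces ◇^1q at z, giving a w with zR^1w and yR^0w.
First-order correspondent: \forall x \forall y \forall z ((x R^3 y \wedge x R^2 z) \to \exists w (y = w \wedge zRw)).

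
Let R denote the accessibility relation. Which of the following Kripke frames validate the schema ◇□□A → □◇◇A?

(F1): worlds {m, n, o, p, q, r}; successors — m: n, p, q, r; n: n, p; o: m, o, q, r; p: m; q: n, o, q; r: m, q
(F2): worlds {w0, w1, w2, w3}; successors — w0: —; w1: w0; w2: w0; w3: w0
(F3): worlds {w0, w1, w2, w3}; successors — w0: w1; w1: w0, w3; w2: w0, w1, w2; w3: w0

(F1)

This is the axiom for a generalized confluence (Geach) condition; its first-order frame correspondent is ∀x ∀y ∀z ((xRy ∧ xRz) → ∃w (yR²w ∧ zR²w)).
(F1): satisfies the condition.
(F2): fails — w1Rw0, w1Rw0 but no w with w0R²w and w0R²w.
(F3): fails — w1Rw0, w1Rw3 but no w with w0R²w and w3R²w.
Valid on: (F1).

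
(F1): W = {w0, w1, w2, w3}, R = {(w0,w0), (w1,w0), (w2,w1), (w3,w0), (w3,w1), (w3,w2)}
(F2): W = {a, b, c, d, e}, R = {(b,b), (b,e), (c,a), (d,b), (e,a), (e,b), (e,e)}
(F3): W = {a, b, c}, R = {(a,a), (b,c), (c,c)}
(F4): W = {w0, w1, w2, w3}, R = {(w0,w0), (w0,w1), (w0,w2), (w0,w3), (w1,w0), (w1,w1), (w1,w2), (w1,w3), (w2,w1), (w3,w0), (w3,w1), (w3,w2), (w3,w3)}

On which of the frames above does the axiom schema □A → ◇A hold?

Frame correspondent (Sahlqvist): ∀x ∃y Rxy — i.e. seriality.
(F1): condition met.
(F2): fails — world a has no successor.
(F3): condition met.
(F4): condition met.
Valid on: (F1), (F3), (F4).

(F1), (F3), (F4)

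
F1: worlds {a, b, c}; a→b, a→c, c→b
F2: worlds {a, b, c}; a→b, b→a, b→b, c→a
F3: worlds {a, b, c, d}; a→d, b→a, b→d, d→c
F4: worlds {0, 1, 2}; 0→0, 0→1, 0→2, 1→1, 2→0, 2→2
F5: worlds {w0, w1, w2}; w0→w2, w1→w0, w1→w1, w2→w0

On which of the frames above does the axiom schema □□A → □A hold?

The schema corresponds to density: ∀x ∀y (Rxy → ∃z (Rxz ∧ Rzy)).
F1: fails — Rac but no z with Raz and Rzc.
F2: fails — Rca but no z with Rcz and Rza.
F3: fails — Rad but no z with Raz and Rzd.
F4: condition met.
F5: fails — Rw0w2 but no z with Rw0z and Rzw2.
Valid on: F4.

F4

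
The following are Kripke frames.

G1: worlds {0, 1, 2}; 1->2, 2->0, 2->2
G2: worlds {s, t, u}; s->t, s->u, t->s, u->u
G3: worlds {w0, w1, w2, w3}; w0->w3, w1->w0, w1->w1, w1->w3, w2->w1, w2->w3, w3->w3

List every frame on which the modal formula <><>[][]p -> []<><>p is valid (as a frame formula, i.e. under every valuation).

G2, G3

The schema corresponds to a generalized confluence (Geach) condition: forall x forall y forall z ((x R^2 y & xRz) -> exists w (y R^2 w & z R^2 w)).
G1: fails — 1R²0, 1R2 but no w with 0R²w and 2R²w.
G2: ✓.
G3: ✓.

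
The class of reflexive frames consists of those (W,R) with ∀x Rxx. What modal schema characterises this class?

□s → s

The condition is reflexivity. The T schema □s → s defines it.
Suppose □s→s is valid. At any x set V(s)={w : Rxw}. Then □s holds at x, so s holds at x, i.e. Rxx.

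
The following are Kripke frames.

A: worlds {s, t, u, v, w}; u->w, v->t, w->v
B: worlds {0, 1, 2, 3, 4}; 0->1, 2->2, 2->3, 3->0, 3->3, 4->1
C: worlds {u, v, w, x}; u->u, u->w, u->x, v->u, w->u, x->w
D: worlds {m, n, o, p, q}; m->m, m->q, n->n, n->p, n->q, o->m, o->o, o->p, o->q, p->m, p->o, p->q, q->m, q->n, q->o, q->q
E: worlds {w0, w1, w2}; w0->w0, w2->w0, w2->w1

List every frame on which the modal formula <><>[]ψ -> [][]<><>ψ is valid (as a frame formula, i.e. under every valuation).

D, E

Frame correspondent (Sahlqvist): forall x forall y forall z ((x R^2 y & x R^2 z) -> exists w (yRw & z R^2 w)) — i.e. a generalized confluence (Geach) condition.
A: fails — uR²v, uR²v but no w* with vRw* and vR²w*.
B: fails — 2R²0, 2R²0 but no w with 0Rw and 0R²w.
C: fails — uR²x, uR²x but no t with xRt and xR²t.
D: condition met.
E: condition met.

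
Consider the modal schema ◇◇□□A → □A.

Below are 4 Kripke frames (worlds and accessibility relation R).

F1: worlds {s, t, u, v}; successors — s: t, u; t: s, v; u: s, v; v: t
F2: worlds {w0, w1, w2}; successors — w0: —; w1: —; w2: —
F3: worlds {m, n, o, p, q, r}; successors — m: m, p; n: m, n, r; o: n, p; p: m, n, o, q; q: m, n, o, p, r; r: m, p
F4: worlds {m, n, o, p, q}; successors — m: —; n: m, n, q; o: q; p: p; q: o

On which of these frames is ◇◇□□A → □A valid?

F2

This is the axiom for a generalized confluence (Geach) condition; its first-order frame correspondent is ∀x ∀y ∀z ((xR²y ∧ xRz) → ∃w (yR²w ∧ z = w)).
F1: fails — sR²s, sRt but no w with sR²w and t=w.
F2: satisfies the condition.
F3: fails — mR²o, mRp but no w with oR²w and p=w.
F4: fails — nR²m, nRm but no w with mR²w and m=w.
Valid on: F2.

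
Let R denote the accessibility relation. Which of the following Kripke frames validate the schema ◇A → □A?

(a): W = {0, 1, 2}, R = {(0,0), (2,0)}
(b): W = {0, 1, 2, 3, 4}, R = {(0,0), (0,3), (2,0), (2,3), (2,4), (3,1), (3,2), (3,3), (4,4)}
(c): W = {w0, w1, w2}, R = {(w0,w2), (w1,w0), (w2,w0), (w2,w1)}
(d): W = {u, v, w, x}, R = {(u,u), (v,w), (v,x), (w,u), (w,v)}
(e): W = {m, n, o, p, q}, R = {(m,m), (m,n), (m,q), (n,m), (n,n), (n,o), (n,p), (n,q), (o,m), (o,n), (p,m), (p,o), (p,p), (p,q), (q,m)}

Frame correspondent (Sahlqvist): ∀x ∀y ∀z (Rxy ∧ Rxz → y = z) — i.e. partial functionality.
(a): ✓.
(b): fails — 0 sees both 0 and 3.
(c): fails — w2 sees both w0 and w1.
(d): fails — v sees both w and x.
(e): fails — m sees both m and n.
Valid on: (a).

(a)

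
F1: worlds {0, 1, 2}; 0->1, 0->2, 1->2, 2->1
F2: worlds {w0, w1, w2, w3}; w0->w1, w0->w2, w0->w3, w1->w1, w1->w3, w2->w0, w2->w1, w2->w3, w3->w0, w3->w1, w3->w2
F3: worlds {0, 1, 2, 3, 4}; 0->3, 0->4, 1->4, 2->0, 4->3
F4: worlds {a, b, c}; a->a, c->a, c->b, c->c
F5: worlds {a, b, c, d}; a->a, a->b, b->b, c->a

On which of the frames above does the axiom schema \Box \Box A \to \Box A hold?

Frame correspondent (Sahlqvist): \forall x \forall y (Rxy \to \exists z (Rxz \wedge Rzy)) — i.e. density.
F1: fails — R12 but no z with R1z and Rz2.
F2: ✓.
F3: fails — R43 but no z with R4z and Rz3.
F4: ✓.
F5: ✓.
Valid on: F2, F4, F5.

F2, F4, F5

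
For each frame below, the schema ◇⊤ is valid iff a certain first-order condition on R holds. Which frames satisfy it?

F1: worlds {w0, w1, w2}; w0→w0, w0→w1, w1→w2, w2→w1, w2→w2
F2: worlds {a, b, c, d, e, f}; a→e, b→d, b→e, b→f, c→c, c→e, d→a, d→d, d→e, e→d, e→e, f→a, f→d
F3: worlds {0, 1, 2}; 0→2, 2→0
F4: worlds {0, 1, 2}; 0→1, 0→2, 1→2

F1, F2

The schema corresponds to seriality: ∀x ∃y Rxy.
F1: satisfies the condition.
F2: satisfies the condition.
F3: fails — world 1 has no successor.
F4: fails — world 2 has no successor.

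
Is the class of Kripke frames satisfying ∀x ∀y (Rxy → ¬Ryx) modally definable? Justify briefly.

No — not modally definable

If a class were modally definable it would be closed under surjective bounded morphisms (Goldblatt–Thomason).
The 4-cycle (worlds a,b,c,d with a→b→c→d→a) is asymmetric. Mapping every world to a single reflexive point • is a surjective bounded morphism, and the reflexive point is not asymmetric (R•• but asymmetry requires ¬R••).
Hence asymmetry is not modally definable.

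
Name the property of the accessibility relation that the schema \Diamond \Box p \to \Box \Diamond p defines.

convergence: \forall x \forall y \forall z (Rxy \wedge Rxz \to \exists w (Ryw \wedge Rzw))

Suppose ◇□p→□◇p is valid. Take Rxy, Rxz and set V(p)={w : Ryw}. Then □p at y so ◇□p at x, so □◇p at x, so ◇p at z, giving w with Rzw and Ryw.
Conversely, any frame satisfying \forall x \forall y \forall z (Rxy \wedge Rxz \to \exists w (Ryw \wedge Rzw)) validates the schema.
Frame condition: \forall x \forall y \forall z (Rxy \wedge Rxz \to \exists w (Ryw \wedge Rzw)).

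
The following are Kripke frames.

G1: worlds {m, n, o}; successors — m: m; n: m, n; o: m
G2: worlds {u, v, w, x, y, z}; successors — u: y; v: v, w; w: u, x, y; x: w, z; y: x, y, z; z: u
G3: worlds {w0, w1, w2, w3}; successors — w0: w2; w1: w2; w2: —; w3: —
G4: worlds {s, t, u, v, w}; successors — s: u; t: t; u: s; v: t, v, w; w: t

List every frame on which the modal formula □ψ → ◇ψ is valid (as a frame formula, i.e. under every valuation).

This is the axiom for seriality; its first-order frame correspondent is ∀x ∃y Rxy.
G1: satisfies the condition.
G2: satisfies the condition.
G3: fails — world w2 has no successor.
G4: satisfies the condition.

G1, G2, G4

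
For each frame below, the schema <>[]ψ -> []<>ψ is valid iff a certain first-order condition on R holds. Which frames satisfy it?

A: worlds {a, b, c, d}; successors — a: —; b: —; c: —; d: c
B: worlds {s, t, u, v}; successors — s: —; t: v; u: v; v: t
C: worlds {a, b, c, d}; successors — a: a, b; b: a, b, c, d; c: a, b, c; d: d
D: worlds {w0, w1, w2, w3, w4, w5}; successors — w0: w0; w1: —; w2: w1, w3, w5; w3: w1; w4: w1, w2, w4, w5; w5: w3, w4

Frame correspondent (Sahlqvist): forall x forall y forall z (Rxy & Rxz -> exists w (Ryw & Rzw)) — i.e. convergence.
A: fails — Rdc and Rdc but c and c have no common successor.
B: satisfies the condition.
C: fails — Rbc and Rbd but c and d have no common successor.
D: fails — Rw2w5 and Rw2w1 but w5 and w1 have no common successor.

B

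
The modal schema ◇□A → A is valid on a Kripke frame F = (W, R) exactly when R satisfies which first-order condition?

Replacing A by ¬A and contraposing gives the equivalent schema A → □◇A.
Suppose A→□◇A is valid. Take Rxy and set V(A)={x}. Then A at x, so □◇A at x, so ◇A at y, so some z with Ryz has A; z=x, i.e. Ryx.

Symmetry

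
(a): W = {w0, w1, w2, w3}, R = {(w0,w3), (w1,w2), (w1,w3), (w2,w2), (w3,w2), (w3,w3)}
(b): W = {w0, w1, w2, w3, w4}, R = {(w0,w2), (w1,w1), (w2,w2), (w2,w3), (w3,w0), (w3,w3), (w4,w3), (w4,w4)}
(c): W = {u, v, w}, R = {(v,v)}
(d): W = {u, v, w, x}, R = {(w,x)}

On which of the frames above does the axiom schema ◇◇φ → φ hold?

This is the axiom for a generalized confluence (Geach) condition; its first-order frame correspondent is ∀x ∀y (xR²y → ∃w (y = w ∧ x = w)).
(a): fails — w0R²w2 but w2 ≠ w0.
(b): fails — w0R²w2 but w2 ≠ w0.
(c): condition met.
(d): condition met.
Valid on: (c), (d).

(c), (d)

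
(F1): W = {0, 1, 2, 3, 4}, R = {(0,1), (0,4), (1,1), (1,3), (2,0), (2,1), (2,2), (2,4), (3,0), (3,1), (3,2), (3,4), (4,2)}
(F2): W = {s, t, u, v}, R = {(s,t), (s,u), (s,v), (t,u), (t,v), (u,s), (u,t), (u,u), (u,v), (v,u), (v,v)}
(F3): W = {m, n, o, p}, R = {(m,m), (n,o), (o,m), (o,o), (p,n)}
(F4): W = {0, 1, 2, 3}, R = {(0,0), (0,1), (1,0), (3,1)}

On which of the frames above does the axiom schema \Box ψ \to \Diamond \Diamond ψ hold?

The schema corresponds to a generalized confluence (Geach) condition: \forall x \exists w (xRw \wedge x R^2 w).
(F1): condition met.
(F2): condition met.
(F3): fails — at p but no w with pRw and pR²w.
(F4): fails — at 2 but no w with 2Rw and 2R²w.

(F1), (F2)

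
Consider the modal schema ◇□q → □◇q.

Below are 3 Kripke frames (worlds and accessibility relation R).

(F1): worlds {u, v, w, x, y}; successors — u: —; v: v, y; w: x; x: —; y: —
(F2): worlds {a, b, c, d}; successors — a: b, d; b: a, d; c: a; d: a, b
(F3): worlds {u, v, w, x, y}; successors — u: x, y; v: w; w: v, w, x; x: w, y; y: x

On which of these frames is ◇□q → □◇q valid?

(F2)

Frame correspondent (Sahlqvist): ∀x ∀y ∀z (Rxy ∧ Rxz → ∃w (Ryw ∧ Rzw)) — i.e. convergence.
(F1): fails — Rvv and Rvy but v and y have no common successor.
(F2): ✓.
(F3): fails — Rux and Ruy but x and y have no common successor.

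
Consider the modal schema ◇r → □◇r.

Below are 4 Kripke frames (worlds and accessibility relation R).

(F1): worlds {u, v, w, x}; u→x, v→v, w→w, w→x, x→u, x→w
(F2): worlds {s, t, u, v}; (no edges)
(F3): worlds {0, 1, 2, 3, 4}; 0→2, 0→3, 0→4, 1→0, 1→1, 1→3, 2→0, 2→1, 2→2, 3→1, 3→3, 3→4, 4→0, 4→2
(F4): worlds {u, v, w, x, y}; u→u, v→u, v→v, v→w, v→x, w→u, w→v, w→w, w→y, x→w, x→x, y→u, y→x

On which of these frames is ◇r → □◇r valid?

This is the axiom for the Euclidean property; its first-order frame correspondent is ∀x ∀y ∀z (Rxy ∧ Rxz → Ryz).
(F1): fails — Rux and Rux but not Rxx.
(F2): satisfies the condition.
(F3): fails — R02 and R04 but not R24.
(F4): fails — Rvw and Rvx but not Rwx.

(F2)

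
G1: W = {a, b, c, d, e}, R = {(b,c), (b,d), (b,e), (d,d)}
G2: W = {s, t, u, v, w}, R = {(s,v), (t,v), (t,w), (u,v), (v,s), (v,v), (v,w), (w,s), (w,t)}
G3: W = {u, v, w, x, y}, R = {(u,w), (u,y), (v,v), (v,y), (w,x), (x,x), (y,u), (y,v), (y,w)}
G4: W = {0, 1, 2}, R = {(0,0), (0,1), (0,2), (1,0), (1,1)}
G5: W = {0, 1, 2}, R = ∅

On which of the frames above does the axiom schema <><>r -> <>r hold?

G1, G5

This is the axiom for transitivity; its first-order frame correspondent is forall x forall y forall z (Rxy & Ryz -> Rxz).
G1: satisfies the condition.
G2: fails — Ruv and Rvw but not Ruw.
G3: fails — Ruw and Rwx but not Rux.
G4: fails — R10 and R02 but not R12.
G5: satisfies the condition.
Valid on: G1, G5.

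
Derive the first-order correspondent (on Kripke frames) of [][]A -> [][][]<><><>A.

forall x forall z (x R^3 z -> exists w (x R^2 w & z R^3 w))

This is a Sahlqvist (Geach-type) schema ◇^0□^2A → □^3◇^3A.
First-order correspondent: forall x forall z (x R^3 z -> exists w (x R^2 w & z R^3 w)).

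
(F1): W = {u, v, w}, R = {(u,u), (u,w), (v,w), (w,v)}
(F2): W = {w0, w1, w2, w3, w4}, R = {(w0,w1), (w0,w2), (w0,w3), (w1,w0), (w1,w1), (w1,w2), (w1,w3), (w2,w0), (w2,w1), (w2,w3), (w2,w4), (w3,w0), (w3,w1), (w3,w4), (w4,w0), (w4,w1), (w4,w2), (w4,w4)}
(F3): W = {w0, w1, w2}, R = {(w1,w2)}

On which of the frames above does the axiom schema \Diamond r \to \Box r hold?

This is the axiom for partial functionality; its first-order frame correspondent is \forall x \forall y \forall z (Rxy \wedge Rxz \to y = z).
(F1): fails — u sees both u and w.
(F2): fails — w0 sees both w1 and w2.
(F3): ✓.
Valid on: (F3).

(F3)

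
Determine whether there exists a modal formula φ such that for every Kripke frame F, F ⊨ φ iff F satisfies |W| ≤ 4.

Any modally definable frame class is closed under disjoint unions.
Any modal formula valid on each of 5 disjoint one-world frames is valid on their disjoint union (validity is preserved under disjoint unions). Each one-world frame has |W|=1≤4, but the union has |W|=5.
So no modal formula (or set of formulas) defines exactly the |W|≤4 frames.

No — not modally definable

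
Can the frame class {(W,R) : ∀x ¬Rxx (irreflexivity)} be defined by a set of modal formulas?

Modal frame validity is preserved under surjective bounded morphisms.
The 3-cycle (worlds 0,1,2 with 0→1→2→0) is irreflexive, and the map sending every world to a single reflexive point • is a surjective bounded morphism (forth: every edge maps to (•,•); back: every world has a successor). So any modal formula valid on the 3-cycle is also valid on the reflexive point, which is not irreflexive.
Hence irreflexivity is not modally definable.

Not definable by any modal formula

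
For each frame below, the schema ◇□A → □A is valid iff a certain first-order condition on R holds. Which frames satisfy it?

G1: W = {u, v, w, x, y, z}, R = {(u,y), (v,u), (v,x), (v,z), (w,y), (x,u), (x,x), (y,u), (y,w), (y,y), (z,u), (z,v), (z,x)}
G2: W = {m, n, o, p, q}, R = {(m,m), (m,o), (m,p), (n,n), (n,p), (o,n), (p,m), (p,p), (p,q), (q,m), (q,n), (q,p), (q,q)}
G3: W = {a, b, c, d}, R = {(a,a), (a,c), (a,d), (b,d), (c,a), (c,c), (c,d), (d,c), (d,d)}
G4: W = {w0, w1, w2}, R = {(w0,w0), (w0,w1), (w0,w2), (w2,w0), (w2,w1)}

none

This is the axiom for a generalized confluence (Geach) condition; its first-order frame correspondent is ∀x ∀y ∀z ((xRy ∧ xRz) → ∃w (yRw ∧ z = w)).
G1: fails — vRu, vRu but no t with uRt and u=t.
G2: fails — mRo, mRm but no w with oRw and m=w.
G3: fails — aRd, aRa but no w with dRw and a=w.
G4: fails — w0Rw1, w0Rw0 but no w with w1Rw and w0=w.
Valid on no frame.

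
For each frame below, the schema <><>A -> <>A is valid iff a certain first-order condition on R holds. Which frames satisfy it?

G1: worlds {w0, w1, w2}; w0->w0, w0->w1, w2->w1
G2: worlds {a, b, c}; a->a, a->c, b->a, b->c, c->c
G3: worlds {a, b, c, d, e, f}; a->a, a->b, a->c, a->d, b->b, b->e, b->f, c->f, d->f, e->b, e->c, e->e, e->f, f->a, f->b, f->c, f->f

The schema corresponds to transitivity: forall x forall y forall z (Rxy & Ryz -> Rxz).
G1: condition met.
G2: condition met.
G3: fails — Rcf and Rfc but not Rcc.
Valid on: G1, G2.

G1, G2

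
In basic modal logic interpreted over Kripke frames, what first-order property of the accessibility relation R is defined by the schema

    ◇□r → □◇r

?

Convergence

Suppose ◇□r→□◇r is valid. Take Rxy, Rxz and set V(r)={w : Ryw}. Then □r at y so ◇□r at x, so □◇r at x, so ◇r at z, giving w with Rzw and Ryw.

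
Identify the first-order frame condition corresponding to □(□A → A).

Shift-reflexivity

This is the T□ axiom.
Its frame correspondent is shift-reflexivity — ∀x ∀y (Rxy → Ryy).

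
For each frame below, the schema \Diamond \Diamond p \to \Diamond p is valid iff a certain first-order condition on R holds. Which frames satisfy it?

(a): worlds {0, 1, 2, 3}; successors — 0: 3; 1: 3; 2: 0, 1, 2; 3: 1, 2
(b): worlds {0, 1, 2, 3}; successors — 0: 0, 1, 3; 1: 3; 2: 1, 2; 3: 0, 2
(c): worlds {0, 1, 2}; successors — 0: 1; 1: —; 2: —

The schema corresponds to transitivity: \forall x \forall y \forall z (Rxy \wedge Ryz \to Rxz).
(a): fails — R32 and R20 but not R30.
(b): fails — R32 and R21 but not R31.
(c): holds.

(c)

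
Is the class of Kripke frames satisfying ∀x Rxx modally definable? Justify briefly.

The condition is reflexivity. A defining modal formula is □q → q.
Suppose □q→q is valid. At any x set V(q)={w : Rxw}. Then □q holds at x, so q holds at x, i.e. Rxx.

Yes — defined by □q → q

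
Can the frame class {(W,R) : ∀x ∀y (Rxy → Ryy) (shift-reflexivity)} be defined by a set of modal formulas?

Yes — defined by □(□p → p)

Yes: it is shift-reflexivity, defined by the T□ schema □(□p → p).
Suppose □(□p→p) is valid. Take Rxy and set V(p)={w : Ryw}. Then at y, □p holds; since □(□p→p) at x, □p→p at y, so p at y, i.e. Ryy.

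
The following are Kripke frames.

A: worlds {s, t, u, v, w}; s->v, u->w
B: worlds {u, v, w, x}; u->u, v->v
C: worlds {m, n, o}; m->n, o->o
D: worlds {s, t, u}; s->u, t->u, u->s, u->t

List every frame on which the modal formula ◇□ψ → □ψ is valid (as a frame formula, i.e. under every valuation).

This is the axiom for the Euclidean property; its first-order frame correspondent is ∀x ∀y ∀z (Rxy ∧ Rxz → Ryz).
A: fails — Rsv and Rsv but not Rvv.
B: condition met.
C: fails — Rmn and Rmn but not Rnn.
D: fails — Rsu and Rsu but not Ruu.
Valid on: B.

B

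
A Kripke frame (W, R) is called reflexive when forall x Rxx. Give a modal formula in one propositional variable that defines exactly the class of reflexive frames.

The condition is reflexivity. The T schema □p → p defines it.

□p → p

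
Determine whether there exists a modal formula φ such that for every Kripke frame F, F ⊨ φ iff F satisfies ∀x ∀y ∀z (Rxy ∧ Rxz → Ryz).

The condition is the Euclidean property. A defining modal formula is ◇p → □◇p.
Suppose ◇p→□◇p is valid. Take Rxy, Rxz and set V(p)={y}. Then ◇p at x, so □◇p at x, so ◇p at z, so some w with Rzw has p; w=y, i.e. Rzy. By symmetry of the argument, Ryz.

Yes — defined by ◇p → □◇p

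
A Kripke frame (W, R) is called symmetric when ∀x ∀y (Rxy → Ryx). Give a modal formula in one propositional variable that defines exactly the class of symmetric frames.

This is symmetry; the standard corresponding axiom is B: r → □◇r.
Suppose r→□◇r is valid. Take Rxy and set V(r)={x}. Then r at x, so □◇r at x, so ◇r at y, so some z with Ryz has r; z=x, i.e. Ryx.

r → □◇r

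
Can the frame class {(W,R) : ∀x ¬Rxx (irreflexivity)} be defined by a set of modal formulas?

Any modally definable frame class is closed under surjective bounded morphisms.
The 2-cycle (worlds s,t with s→t→s) is irreflexive, and the map sending every world to a single reflexive point • is a surjective bounded morphism (forth: every edge maps to (•,•); back: every world has a successor). So any modal formula valid on the 2-cycle is also valid on the reflexive point, which is not irreflexive.
So the class is not modally definable.

No — not modally definable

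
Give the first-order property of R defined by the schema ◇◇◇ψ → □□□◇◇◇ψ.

∀x ∀y ∀z ((xR³y ∧ xR³z) → ∃w (y = w ∧ zR³w))

This is a Sahlqvist (Geach-type) schema ◇^3□^0ψ → □^3◇^3ψ.
Minimal-valuation argument: fix x; take any y with xR^3y and any z with xR^3z. Set V(ψ) to the set of worlds R-reachable from y in exactly 0 steps. Then □^0ψ holds at y, so the antecedent holds at x; validity forces ◇^3ψ at z, giving a w with zR^3w and yR^0w.
First-order correspondent: ∀x ∀y ∀z ((xR³y ∧ xR³z) → ∃w (y = w ∧ zR³w)).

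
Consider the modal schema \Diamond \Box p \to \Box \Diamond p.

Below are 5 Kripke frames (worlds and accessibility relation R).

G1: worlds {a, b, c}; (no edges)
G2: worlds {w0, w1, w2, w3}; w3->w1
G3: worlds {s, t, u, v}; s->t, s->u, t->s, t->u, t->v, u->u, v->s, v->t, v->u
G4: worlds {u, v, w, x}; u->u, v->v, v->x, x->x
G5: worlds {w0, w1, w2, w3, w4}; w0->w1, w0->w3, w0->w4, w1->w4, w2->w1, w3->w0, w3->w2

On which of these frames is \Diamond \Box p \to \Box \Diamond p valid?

The schema corresponds to convergence: \forall x \forall y \forall z (Rxy \wedge Rxz \to \exists w (Ryw \wedge Rzw)).
G1: satisfies the condition.
G2: fails — Rw3w1 and Rw3w1 but w1 and w1 have no common successor.
G3: satisfies the condition.
G4: satisfies the condition.
G5: fails — Rw0w4 and Rw0w4 but w4 and w4 have no common successor.

G1, G3, G4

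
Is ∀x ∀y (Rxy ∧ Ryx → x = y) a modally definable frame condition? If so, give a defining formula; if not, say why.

No — not modally definable

Any modally definable frame class is closed under surjective bounded morphisms.
The 4-cycle (worlds w0,w1,w2,w3 with w0→w1→w2→w3→w0) is antisymmetric. Sending even-indexed worlds to s and odd-indexed worlds to t is a surjective bounded morphism onto the two-world frame with s↔t, which is not antisymmetric.
Hence antisymmetry is not modally definable.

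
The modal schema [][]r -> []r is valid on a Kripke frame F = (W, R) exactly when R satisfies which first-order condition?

Suppose □□r→□r is valid. Take Rxy and set V(r)={w : xR²w}. Then □□r at x, so □r at x, so r at y, i.e. ∃z(Rxz∧Rzy).
Conversely, any frame satisfying forall x forall y (Rxy -> exists z (Rxz & Rzy)) validates the schema.
So the correspondent is density.

Density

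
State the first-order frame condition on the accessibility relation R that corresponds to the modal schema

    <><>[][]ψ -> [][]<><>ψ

forall x forall y forall z ((x R^2 y & x R^2 z) -> exists w (y R^2 w & z R^2 w))

This is a Sahlqvist (Geach-type) schema ◇^2□^2ψ → □^2◇^2ψ.
First-order correspondent: forall x forall y forall z ((x R^2 y & x R^2 z) -> exists w (y R^2 w & z R^2 w)).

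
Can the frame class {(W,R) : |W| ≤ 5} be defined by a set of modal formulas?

Not modally definable

Modal frame validity is preserved under disjoint unions.
Any modal formula valid on each of 6 disjoint one-world frames is valid on their disjoint union (validity is preserved under disjoint unions). Each one-world frame has |W|=1≤5, but the union has |W|=6.
So no modal formula (or set of formulas) defines exactly the |W|≤5 frames.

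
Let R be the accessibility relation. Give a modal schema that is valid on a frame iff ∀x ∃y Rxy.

The condition is seriality. The D schema □s → ◇s defines it.
Suppose □s→◇s is valid. At any x set V(s)=W. Then □s at x, so ◇s at x, so x has a successor.

□s → ◇s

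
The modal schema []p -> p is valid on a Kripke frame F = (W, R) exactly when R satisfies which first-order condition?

reflexivity

This is the T axiom.
Its frame correspondent is reflexivity — forall x Rxx.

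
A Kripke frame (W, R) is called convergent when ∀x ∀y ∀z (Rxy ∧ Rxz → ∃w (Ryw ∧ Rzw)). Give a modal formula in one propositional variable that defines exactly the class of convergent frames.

◇□ψ → □◇ψ

The condition is convergence. The .2 schema ◇□ψ → □◇ψ defines it.
Suppose ◇□ψ→□◇ψ is valid. Take Rxy, Rxz and set V(ψ)={w : Ryw}. Then □ψ at y so ◇□ψ at x, so □◇ψ at x, so ◇ψ at z, giving w with Rzw and Ryw.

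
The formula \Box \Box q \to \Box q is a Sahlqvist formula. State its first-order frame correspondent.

density

Suppose □□q→□q is valid. Take Rxy and set V(q)={w : xR²w}. Then □□q at x, so □q at x, so q at y, i.e. ∃z(Rxz∧Rzy).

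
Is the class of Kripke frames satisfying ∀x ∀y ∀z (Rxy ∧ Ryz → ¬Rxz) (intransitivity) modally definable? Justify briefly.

If a class were modally definable it would be closed under surjective bounded morphisms (Goldblatt–Thomason).
The 3-cycle (worlds w0,w1,w2 with w0→w1→w2→w0) is intransitive. Mapping every world to a single reflexive point • is a surjective bounded morphism; the reflexive point is not intransitive (R••∧R•• but R••).
So no modal formula (or set of formulas) defines exactly the intransitive frames.

Not definable by any modal formula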